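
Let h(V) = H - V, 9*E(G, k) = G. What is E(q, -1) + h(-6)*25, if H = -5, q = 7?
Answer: 232/9 ≈ 25.778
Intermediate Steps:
E(G, k) = G/9
h(V) = -5 - V
E(q, -1) + h(-6)*25 = (1/9)*7 + (-5 - 1*(-6))*25 = 7/9 + (-5 + 6)*25 = 7/9 + 1*25 = 7/9 + 25 = 232/9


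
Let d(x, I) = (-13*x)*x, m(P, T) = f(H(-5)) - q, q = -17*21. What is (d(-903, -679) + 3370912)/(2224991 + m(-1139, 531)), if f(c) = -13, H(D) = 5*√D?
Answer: -1445881/445067 ≈ -3.2487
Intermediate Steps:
q = -357
m(P, T) = 344 (m(P, T) = -13 - 1*(-357) = -13 + 357 = 344)
d(x, I) = -13*x²
(d(-903, -679) + 3370912)/(2224991 + m(-1139, 531)) = (-13*(-903)² + 3370912)/(2224991 + 344) = (-13*815409 + 3370912)/2225335 = (-10600317 + 3370912)*(1/2225335) = -7229405*1/2225335 = -1445881/445067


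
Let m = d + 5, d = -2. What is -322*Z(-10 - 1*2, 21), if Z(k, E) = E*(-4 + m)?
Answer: 6762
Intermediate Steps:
m = 3 (m = -2 + 5 = 3)
Z(k, E) = -E (Z(k, E) = E*(-4 + 3) = E*(-1) = -E)
-322*Z(-10 - 1*2, 21) = -(-322)*21 = -322*(-21) = 6762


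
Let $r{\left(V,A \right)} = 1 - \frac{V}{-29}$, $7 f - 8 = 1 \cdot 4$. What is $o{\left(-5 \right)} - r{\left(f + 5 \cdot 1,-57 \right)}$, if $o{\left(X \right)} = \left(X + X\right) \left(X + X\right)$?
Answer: $\frac{20050}{203} \approx 98.768$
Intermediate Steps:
$f = \frac{12}{7}$ ($f = \frac{8}{7} + \frac{1 \cdot 4}{7} = \frac{8}{7} + \frac{1}{7} \cdot 4 = \frac{8}{7} + \frac{4}{7} = \frac{12}{7} \approx 1.7143$)
$r{\left(V,A \right)} = 1 + \frac{V}{29}$ ($r{\left(V,A \right)} = 1 - V \left(- \frac{1}{29}\right) = 1 - - \frac{V}{29} = 1 + \frac{V}{29}$)
$o{\left(X \right)} = 4 X^{2}$ ($o{\left(X \right)} = 2 X 2 X = 4 X^{2}$)
$o{\left(-5 \right)} - r{\left(f + 5 \cdot 1,-57 \right)} = 4 \left(-5\right)^{2} - \left(1 + \frac{\frac{12}{7} + 5 \cdot 1}{29}\right) = 4 \cdot 25 - \left(1 + \frac{\frac{12}{7} + 5}{29}\right) = 100 - \left(1 + \frac{1}{29} \cdot \frac{47}{7}\right) = 100 - \left(1 + \frac{47}{203}\right) = 100 - \frac{250}{203} = \frac{20050}{203}$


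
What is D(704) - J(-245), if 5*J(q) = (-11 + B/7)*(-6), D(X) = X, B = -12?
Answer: 24106/35 ≈ 688.74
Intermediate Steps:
J(q) = 534/35 (J(q) = ((-11 - 12/7)*(-6))/5 = (-89/7*(-6))/5 = (⅕)*(534/7) = 534/35)
D(704) - J(-245) = 704 - 1*534/35 = 704 - 534/35 = 24106/35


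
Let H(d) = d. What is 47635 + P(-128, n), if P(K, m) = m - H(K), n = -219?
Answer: 47544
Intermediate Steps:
P(K, m) = m - K
47635 + P(-128, n) = 47635 + (-219 - 1*(-128)) = 47635 + (-219 + 128) = 47635 - 91 = 47544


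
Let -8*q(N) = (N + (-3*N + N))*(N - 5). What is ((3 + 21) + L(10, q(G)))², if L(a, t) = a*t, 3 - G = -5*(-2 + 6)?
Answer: 1172889/4 ≈ 2.9322e+5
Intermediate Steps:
G = 23 (G = 3 - (-5)*(-2 + 6) = 3 - (-5)*4 = 3 - 1*(-20) = 3 + 20 = 23)
q(N) = N*(-5 + N)/8 (q(N) = -(N + (-3*N + N))*(N - 5)/8 = -(N - 2*N)*(-5 + N)/8 = -(-N)*(-5 + N)/8 = -(-1)*N*(-5 + N)/8 = N*(-5 + N)/8)
((3 + 21) + L(10, q(G)))² = ((3 + 21) + 10*((⅛)*23*(-5 + 23)))² = (24 + 10*((⅛)*23*18))² = (24 + 10*(207/4))² = (24 + 1035/2)² = (1083/2)² = 1172889/4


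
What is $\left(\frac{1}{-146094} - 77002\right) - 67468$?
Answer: $- \frac{21106200181}{146094} \approx -1.4447 \cdot 10^{5}$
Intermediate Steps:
$\left(\frac{1}{-146094} - 77002\right) - 67468 = \left(- \frac{1}{146094} - 77002\right) - 67468 = - \frac{11249530189}{146094} - 67468 = - \frac{21106200181}{146094}$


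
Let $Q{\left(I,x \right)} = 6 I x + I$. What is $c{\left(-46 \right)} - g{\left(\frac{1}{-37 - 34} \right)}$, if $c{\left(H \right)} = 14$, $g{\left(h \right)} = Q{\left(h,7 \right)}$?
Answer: $\frac{1037}{71} \approx 14.606$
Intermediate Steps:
$Q{\left(I,x \right)} = I + 6 I x$ ($Q{\left(I,x \right)} = 6 I x + I = I + 6 I x$)
$g{\left(h \right)} = 43 h$ ($g{\left(h \right)} = h \left(1 + 6 \cdot 7\right) = h \left(1 + 42\right) = h 43 = 43 h$)
$c{\left(-46 \right)} - g{\left(\frac{1}{-37 - 34} \right)} = 14 - \frac{43}{-37 - 34} = 14 - \frac{43}{-71} = 14 - 43 \left(- \frac{1}{71}\right) = 14 - - \frac{43}{71} = 14 + \frac{43}{71} = \frac{1037}{71}$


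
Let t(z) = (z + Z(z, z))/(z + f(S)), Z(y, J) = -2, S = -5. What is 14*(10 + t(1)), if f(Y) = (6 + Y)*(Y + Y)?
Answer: 1274/9 ≈ 141.56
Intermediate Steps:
f(Y) = 2*Y*(6 + Y) (f(Y) = (6 + Y)*(2*Y) = 2*Y*(6 + Y))
t(z) = (-2 + z)/(-10 + z) (t(z) = (z - 2)/(z + 2*(-5)*(6 - 5)) = (-2 + z)/(z + 2*(-5)*1) = (-2 + z)/(z - 10) = (-2 + z)/(-10 + z))
14*(10 + t(1)) = 14*(10 + (-2 + 1)/(-10 + 1)) = 14*(10 - 1/(-9)) = 14*(10 - ⅑*(-1)) = 14*(10 + ⅑) = 14*(91/9) = 1274/9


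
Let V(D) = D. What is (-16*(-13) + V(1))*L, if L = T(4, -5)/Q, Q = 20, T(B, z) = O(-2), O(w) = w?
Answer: -209/10 ≈ -20.900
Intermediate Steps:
T(B, z) = -2
L = -⅒ (L = -2/20 = -2*1/20 = -⅒ ≈ -0.10000)
(-16*(-13) + V(1))*L = (-16*(-13) + 1)*(-⅒) = (208 + 1)*(-⅒) = 209*(-⅒) = -209/10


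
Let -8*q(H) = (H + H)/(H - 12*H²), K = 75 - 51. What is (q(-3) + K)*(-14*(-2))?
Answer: 24857/37 ≈ 671.81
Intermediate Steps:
K = 24
q(H) = -H/(4*(H - 12*H²)) (q(H) = -(H + H)/(8*(H - 12*H²)) = -2*H/(8*(H - 12*H²)) = -H/(4*(H - 12*H²)))
(q(-3) + K)*(-14*(-2)) = (1/(4*(-1 + 12*(-3))) + 24)*(-14*(-2)) = (1/(4*(-1 - 36)) + 24)*28 = ((¼)/(-37) + 24)*28 = ((¼)*(-1/37) + 24)*28 = (-1/148 + 24)*28 = (3551/148)*28 = 24857/37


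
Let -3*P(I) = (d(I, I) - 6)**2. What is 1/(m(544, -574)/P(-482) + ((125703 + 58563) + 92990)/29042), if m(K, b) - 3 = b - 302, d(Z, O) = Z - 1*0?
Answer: 3458089024/33051456931 ≈ 0.10463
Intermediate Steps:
d(Z, O) = Z (d(Z, O) = Z + 0 = Z)
P(I) = -(-6 + I)**2/3 (P(I) = -(I - 6)**2/3 = -(-6 + I)**2/3)
m(K, b) = -299 + b (m(K, b) = 3 + (b - 302) = 3 + (-302 + b) = -299 + b)
1/(m(544, -574)/P(-482) + ((125703 + 58563) + 92990)/29042) = 1/((-299 - 574)/((-(-6 - 482)**2/3)) + ((125703 + 58563) + 92990)/29042) = 1/(-873/((-1/3*(-488)**2)) + (184266 + 92990)*(1/29042)) = 1/(-873/((-1/3*238144)) + 277256*(1/29042)) = 1/(-873/(-238144/3) + 138628/14521) = 1/(-873*(-3/238144) + 138628/14521) = 1/(2619/238144 + 138628/14521) = 1/(33051456931/3458089024) = 3458089024/33051456931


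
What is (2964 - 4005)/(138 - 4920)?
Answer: 347/1594 ≈ 0.21769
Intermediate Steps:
(2964 - 4005)/(138 - 4920) = -1041/(-4782) = -1041*(-1/4782) = 347/1594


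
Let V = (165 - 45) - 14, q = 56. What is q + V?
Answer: 162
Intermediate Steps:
V = 106 (V = 120 - 14 = 106)
q + V = 56 + 106 = 162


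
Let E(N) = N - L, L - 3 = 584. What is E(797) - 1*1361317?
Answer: -1361107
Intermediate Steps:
L = 587 (L = 3 + 584 = 587)
E(N) = -587 + N (E(N) = N - 1*587 = N - 587 = -587 + N)
E(797) - 1*1361317 = (-587 + 797) - 1*1361317 = 210 - 1361317 = -1361107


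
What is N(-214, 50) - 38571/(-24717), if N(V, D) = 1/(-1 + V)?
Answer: 2756016/1771385 ≈ 1.5559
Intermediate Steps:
N(-214, 50) - 38571/(-24717) = 1/(-1 - 214) - 38571/(-24717) = 1/(-215) - 38571*(-1)/24717 = -1/215 - 1*(-12857/8239) = -1/215 + 12857/8239 = 2756016/1771385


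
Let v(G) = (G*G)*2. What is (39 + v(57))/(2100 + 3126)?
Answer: 2179/1742 ≈ 1.2509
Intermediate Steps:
v(G) = 2*G**2 (v(G) = G**2*2 = 2*G**2)
(39 + v(57))/(2100 + 3126) = (39 + 2*57**2)/(2100 + 3126) = (39 + 2*3249)/5226 = (39 + 6498)*(1/5226) = 6537*(1/5226) = 2179/1742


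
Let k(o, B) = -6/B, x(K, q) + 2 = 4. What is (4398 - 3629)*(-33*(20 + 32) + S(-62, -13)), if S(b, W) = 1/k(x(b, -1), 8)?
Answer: -3961888/3 ≈ -1.3206e+6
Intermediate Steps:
x(K, q) = 2 (x(K, q) = -2 + 4 = 2)
S(b, W) = -4/3 (S(b, W) = 1/(-6/8) = 1/(-6*⅛) = 1/(-¾) = -4/3)
(4398 - 3629)*(-33*(20 + 32) + S(-62, -13)) = (4398 - 3629)*(-33*(20 + 32) - 4/3) = 769*(-33*52 - 4/3) = 769*(-1716 - 4/3) = 769*(-5152/3) = -3961888/3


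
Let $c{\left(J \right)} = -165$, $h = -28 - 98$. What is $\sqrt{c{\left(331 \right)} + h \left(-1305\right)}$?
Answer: $\sqrt{164265} \approx 405.3$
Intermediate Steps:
$h = -126$
$\sqrt{c{\left(331 \right)} + h \left(-1305\right)} = \sqrt{-165 - -164430} = \sqrt{-165 + 164430} = \sqrt{164265}$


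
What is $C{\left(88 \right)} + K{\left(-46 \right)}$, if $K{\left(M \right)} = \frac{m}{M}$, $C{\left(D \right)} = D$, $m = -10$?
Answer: $\frac{2029}{23} \approx 88.217$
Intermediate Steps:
$K{\left(M \right)} = - \frac{10}{M}$
$C{\left(88 \right)} + K{\left(-46 \right)} = 88 - \frac{10}{-46} = 88 - - \frac{5}{23} = 88 + \frac{5}{23} = \frac{2029}{23}$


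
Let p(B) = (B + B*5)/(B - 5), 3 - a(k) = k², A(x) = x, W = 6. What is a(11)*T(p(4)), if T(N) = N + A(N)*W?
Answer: 19824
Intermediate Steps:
a(k) = 3 - k²
p(B) = 6*B/(-5 + B) (p(B) = (B + 5*B)/(-5 + B) = (6*B)/(-5 + B) = 6*B/(-5 + B))
T(N) = 7*N (T(N) = N + N*6 = N + 6*N = 7*N)
a(11)*T(p(4)) = (3 - 1*11²)*(7*(6*4/(-5 + 4))) = (3 - 1*121)*(7*(6*4/(-1))) = (3 - 121)*(7*(6*4*(-1))) = -826*(-24) = -118*(-168) = 19824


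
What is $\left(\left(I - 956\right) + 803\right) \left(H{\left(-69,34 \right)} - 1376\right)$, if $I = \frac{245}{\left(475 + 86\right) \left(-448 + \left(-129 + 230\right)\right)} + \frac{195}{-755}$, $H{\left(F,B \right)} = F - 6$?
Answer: $\frac{6536785048759}{29394717} \approx 2.2238 \cdot 10^{5}$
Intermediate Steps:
$H{\left(F,B \right)} = -6 + F$
$I = - \frac{7629008}{29394717}$ ($I = \frac{245}{561 \left(-448 + 101\right)} + 195 \left(- \frac{1}{755}\right) = \frac{245}{561 \left(-347\right)} - \frac{39}{151} = \frac{245}{-194667} - \frac{39}{151} = 245 \left(- \frac{1}{194667}\right) - \frac{39}{151} = - \frac{245}{194667} - \frac{39}{151} = - \frac{7629008}{29394717} \approx -0.25954$)
$\left(\left(I - 956\right) + 803\right) \left(H{\left(-69,34 \right)} - 1376\right) = \left(\left(- \frac{7629008}{29394717} - 956\right) + 803\right) \left(\left(-6 - 69\right) - 1376\right) = \left(\left(- \frac{7629008}{29394717} - 956\right) + 803\right) \left(-75 - 1376\right) = \left(- \frac{28108978460}{29394717} + 803\right) \left(-1451\right) = \left(- \frac{4505020709}{29394717}\right) \left(-1451\right) = \frac{6536785048759}{29394717}$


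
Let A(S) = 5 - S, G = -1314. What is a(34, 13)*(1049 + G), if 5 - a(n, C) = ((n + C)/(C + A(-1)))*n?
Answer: 398295/19 ≈ 20963.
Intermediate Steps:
a(n, C) = 5 - n*(C + n)/(6 + C) (a(n, C) = 5 - (n + C)/(C + (5 - 1*(-1)))*n = 5 - (C + n)/(C + (5 + 1))*n = 5 - (C + n)/(C + 6)*n = 5 - (C + n)/(6 + C)*n = 5 - n*(C + n)/(6 + C))
a(34, 13)*(1049 + G) = ((30 - 1*34² + 5*13 - 1*13*34)/(6 + 13))*(1049 - 1314) = ((30 - 1*1156 + 65 - 442)/19)*(-265) = ((30 - 1156 + 65 - 442)/19)*(-265) = ((1/19)*(-1503))*(-265) = -1503/19*(-265) = 398295/19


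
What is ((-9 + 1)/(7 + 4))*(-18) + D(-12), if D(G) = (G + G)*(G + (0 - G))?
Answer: 144/11 ≈ 13.091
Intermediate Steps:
D(G) = 0 (D(G) = (2*G)*(G - G) = (2*G)*0 = 0)
((-9 + 1)/(7 + 4))*(-18) + D(-12) = ((-9 + 1)/(7 + 4))*(-18) + 0 = -8/11*(-18) + 0 = 144/11 + 0 = 144/11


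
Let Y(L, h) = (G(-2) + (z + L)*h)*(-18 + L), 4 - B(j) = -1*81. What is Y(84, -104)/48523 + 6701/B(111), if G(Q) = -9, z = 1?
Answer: 275509733/4124455 ≈ 66.799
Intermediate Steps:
B(j) = 85 (B(j) = 4 - (-1)*81 = 4 - 1*(-81) = 4 + 81 = 85)
Y(L, h) = (-18 + L)*(-9 + h*(1 + L)) (Y(L, h) = (-9 + (1 + L)*h)*(-18 + L) = (-9 + h*(1 + L))*(-18 + L) = (-18 + L)*(-9 + h*(1 + L)))
Y(84, -104)/48523 + 6701/B(111) = (162 - 18*(-104) - 9*84 - 104*84**2 - 17*84*(-104))/48523 + 6701/85 = (162 + 1872 - 756 - 104*7056 + 148512)*(1/48523) + 6701*(1/85) = (162 + 1872 - 756 - 733824 + 148512)*(1/48523) + 6701/85 = -584034*1/48523 + 6701/85 = -584034/48523 + 6701/85 = 275509733/4124455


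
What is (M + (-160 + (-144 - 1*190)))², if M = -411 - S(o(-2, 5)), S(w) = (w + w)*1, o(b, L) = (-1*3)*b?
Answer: 840889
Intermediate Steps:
o(b, L) = -3*b
S(w) = 2*w (S(w) = (2*w)*1 = 2*w)
M = -423 (M = -411 - 2*(-3*(-2)) = -411 - 2*6 = -411 - 1*12 = -411 - 12 = -423)
(M + (-160 + (-144 - 1*190)))² = (-423 + (-160 + (-144 - 1*190)))² = (-423 + (-160 + (-144 - 190)))² = (-423 + (-160 - 334))² = (-423 - 494)² = (-917)² = 840889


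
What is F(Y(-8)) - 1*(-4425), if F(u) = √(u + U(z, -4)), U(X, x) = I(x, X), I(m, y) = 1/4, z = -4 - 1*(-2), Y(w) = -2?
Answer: 4425 + I*√7/2 ≈ 4425.0 + 1.3229*I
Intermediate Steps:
z = -2 (z = -4 + 2 = -2)
I(m, y) = ¼
U(X, x) = ¼
F(u) = √(¼ + u) (F(u) = √(u + ¼) = √(¼ + u))
F(Y(-8)) - 1*(-4425) = √(1 + 4*(-2))/2 - 1*(-4425) = √(1 - 8)/2 + 4425 = √(-7)/2 + 4425 = (I*√7)/2 + 4425 = I*√7/2 + 4425 = 4425 + I*√7/2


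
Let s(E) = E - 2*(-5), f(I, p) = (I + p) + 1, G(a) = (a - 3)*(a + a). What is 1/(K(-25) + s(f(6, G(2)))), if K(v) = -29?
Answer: -1/16 ≈ -0.062500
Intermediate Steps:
G(a) = 2*a*(-3 + a) (G(a) = (-3 + a)*(2*a) = 2*a*(-3 + a))
f(I, p) = 1 + I + p
s(E) = 10 + E (s(E) = E + 10 = 10 + E)
1/(K(-25) + s(f(6, G(2)))) = 1/(-29 + (10 + (1 + 6 + 2*2*(-3 + 2)))) = 1/(-29 + (10 + (1 + 6 + 2*2*(-1)))) = 1/(-29 + (10 + (1 + 6 - 4))) = 1/(-29 + (10 + 3)) = 1/(-29 + 13) = 1/(-16) = -1/16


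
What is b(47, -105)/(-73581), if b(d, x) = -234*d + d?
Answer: 10951/73581 ≈ 0.14883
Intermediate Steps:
b(d, x) = -233*d
b(47, -105)/(-73581) = -233*47/(-73581) = -10951*(-1/73581) = 10951/73581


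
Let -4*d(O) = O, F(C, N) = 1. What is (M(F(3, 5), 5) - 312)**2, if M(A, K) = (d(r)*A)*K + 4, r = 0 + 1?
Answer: 1530169/16 ≈ 95636.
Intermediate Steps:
r = 1
d(O) = -O/4
M(A, K) = 4 - A*K/4 (M(A, K) = ((-1/4*1)*A)*K + 4 = (-A/4)*K + 4 = -A*K/4 + 4 = 4 - A*K/4)
(M(F(3, 5), 5) - 312)**2 = ((4 - 1/4*1*5) - 312)**2 = ((4 - 5/4) - 312)**2 = (11/4 - 312)**2 = (-1237/4)**2 = 1530169/16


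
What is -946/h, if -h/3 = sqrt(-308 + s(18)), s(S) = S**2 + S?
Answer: 473*sqrt(34)/51 ≈ 54.079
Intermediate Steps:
s(S) = S + S**2
h = -3*sqrt(34) (h = -3*sqrt(-308 + 18*(1 + 18)) = -3*sqrt(-308 + 18*19) = -3*sqrt(-308 + 342) = -3*sqrt(34) ≈ -17.493)
-946/h = -946*(-sqrt(34)/102) = -(-473)*sqrt(34)/51 = 473*sqrt(34)/51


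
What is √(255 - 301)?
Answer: I*√46 ≈ 6.7823*I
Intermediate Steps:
√(255 - 301) = √(-46) = I*√46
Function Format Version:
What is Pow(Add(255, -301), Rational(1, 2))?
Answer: Mul(I, Pow(46, Rational(1, 2))) ≈ Mul(6.7823, I)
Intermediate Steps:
Pow(Add(255, -301), Rational(1, 2)) = Pow(-46, Rational(1, 2)) = Mul(I, Pow(46, Rational(1, 2)))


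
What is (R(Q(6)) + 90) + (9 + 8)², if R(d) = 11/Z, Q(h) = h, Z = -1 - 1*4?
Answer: 1884/5 ≈ 376.80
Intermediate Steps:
Z = -5 (Z = -1 - 4 = -5)
R(d) = -11/5 (R(d) = 11/(-5) = 11*(-⅕) = -11/5)
(R(Q(6)) + 90) + (9 + 8)² = (-11/5 + 90) + (9 + 8)² = 439/5 + 17² = 439/5 + 289 = 1884/5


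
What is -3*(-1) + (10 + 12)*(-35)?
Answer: -767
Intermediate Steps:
-3*(-1) + (10 + 12)*(-35) = 3 + 22*(-35) = 3 - 770 = -767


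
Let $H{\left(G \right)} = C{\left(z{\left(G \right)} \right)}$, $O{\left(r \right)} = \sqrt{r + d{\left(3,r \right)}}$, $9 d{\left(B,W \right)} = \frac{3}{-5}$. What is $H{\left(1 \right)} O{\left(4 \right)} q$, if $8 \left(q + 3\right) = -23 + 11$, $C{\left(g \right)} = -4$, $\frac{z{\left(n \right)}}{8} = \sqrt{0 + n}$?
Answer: $\frac{6 \sqrt{885}}{5} \approx 35.699$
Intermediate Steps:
$d{\left(B,W \right)} = - \frac{1}{15}$ ($d{\left(B,W \right)} = \frac{3 \frac{1}{-5}}{9} = \frac{3 \left(- \frac{1}{5}\right)}{9} = \frac{1}{9} \left(- \frac{3}{5}\right) = - \frac{1}{15}$)
$z{\left(n \right)} = 8 \sqrt{n}$ ($z{\left(n \right)} = 8 \sqrt{0 + n} = 8 \sqrt{n}$)
$O{\left(r \right)} = \sqrt{- \frac{1}{15} + r}$ ($O{\left(r \right)} = \sqrt{r - \frac{1}{15}} = \sqrt{- \frac{1}{15} + r}$)
$H{\left(G \right)} = -4$
$q = - \frac{9}{2}$ ($q = -3 + \frac{-23 + 11}{8} = -3 + \frac{1}{8} \left(-12\right) = -3 - \frac{3}{2} = - \frac{9}{2} \approx -4.5$)
$H{\left(1 \right)} O{\left(4 \right)} q = - 4 \frac{\sqrt{-15 + 225 \cdot 4}}{15} \left(- \frac{9}{2}\right) = - 4 \frac{\sqrt{-15 + 900}}{15} \left(- \frac{9}{2}\right) = - 4 \frac{\sqrt{885}}{15} \left(- \frac{9}{2}\right) = - \frac{4 \sqrt{885}}{15} \left(- \frac{9}{2}\right) = \frac{6 \sqrt{885}}{5}$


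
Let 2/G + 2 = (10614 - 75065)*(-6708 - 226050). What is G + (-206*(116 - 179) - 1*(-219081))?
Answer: 1740614903128753/7500742928 ≈ 2.3206e+5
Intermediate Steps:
G = 1/7500742928 (G = 2/(-2 + (10614 - 75065)*(-6708 - 226050)) = 2/(-2 - 64451*(-232758)) = 2/(-2 + 15001485858) = 2/15001485856 = 2*(1/15001485856) = 1/7500742928 ≈ 1.3332e-10)
G + (-206*(116 - 179) - 1*(-219081)) = 1/7500742928 + (-206*(116 - 179) - 1*(-219081)) = 1/7500742928 + (-206*(-63) + 219081) = 1/7500742928 + (12978 + 219081) = 1/7500742928 + 232059 = 1740614903128753/7500742928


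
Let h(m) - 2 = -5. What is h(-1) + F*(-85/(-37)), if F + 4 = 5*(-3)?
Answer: -1726/37 ≈ -46.649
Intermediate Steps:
h(m) = -3 (h(m) = 2 - 5 = -3)
F = -19 (F = -4 + 5*(-3) = -4 - 15 = -19)
h(-1) + F*(-85/(-37)) = -3 - (-1615)/(-37) = -3 - (-1615)*(-1)/37 = -3 - 19*85/37 = -3 - 1615/37 = -1726/37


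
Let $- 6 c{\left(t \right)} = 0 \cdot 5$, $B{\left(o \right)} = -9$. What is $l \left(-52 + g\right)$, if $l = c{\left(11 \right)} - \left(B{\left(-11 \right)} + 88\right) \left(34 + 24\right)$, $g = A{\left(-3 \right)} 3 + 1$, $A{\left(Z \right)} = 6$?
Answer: $151206$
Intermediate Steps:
$c{\left(t \right)} = 0$ ($c{\left(t \right)} = - \frac{0 \cdot 5}{6} = \left(- \frac{1}{6}\right) 0 = 0$)
$g = 19$ ($g = 6 \cdot 3 + 1 = 18 + 1 = 19$)
$l = -4582$ ($l = 0 - \left(-9 + 88\right) \left(34 + 24\right) = 0 - 79 \cdot 58 = 0 - 4582 = -4582$)
$l \left(-52 + g\right) = - 4582 \left(-52 + 19\right) = \left(-4582\right) \left(-33\right) = 151206$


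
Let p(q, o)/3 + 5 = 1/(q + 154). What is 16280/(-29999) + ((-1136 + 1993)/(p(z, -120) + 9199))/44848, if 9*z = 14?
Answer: -1173455572241335/2162323629003038 ≈ -0.54268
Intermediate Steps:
z = 14/9 (z = (⅑)*14 = 14/9 ≈ 1.5556)
p(q, o) = -15 + 3/(154 + q) (p(q, o) = -15 + 3/(q + 154) = -15 + 3/(154 + q))
16280/(-29999) + ((-1136 + 1993)/(p(z, -120) + 9199))/44848 = 16280/(-29999) + ((-1136 + 1993)/(3*(-769 - 5*14/9)/(154 + 14/9) + 9199))/44848 = 16280*(-1/29999) + (857/(3*(-769 - 70/9)/(1400/9) + 9199))*(1/44848) = -16280/29999 + (857/(3*(9/1400)*(-6991/9) + 9199))*(1/44848) = -16280/29999 + (857/(-20973/1400 + 9199))*(1/44848) = -16280/29999 + (857/(12857627/1400))*(1/44848) = -16280/29999 + (857*(1400/12857627))*(1/44848) = -16280/29999 + (1199800/12857627)*(1/44848) = -16280/29999 + 149975/72079856962 = -1173455572241335/2162323629003038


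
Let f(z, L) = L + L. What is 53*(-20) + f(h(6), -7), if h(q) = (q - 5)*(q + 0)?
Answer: -1074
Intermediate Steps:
h(q) = q*(-5 + q) (h(q) = (-5 + q)*q = q*(-5 + q))
f(z, L) = 2*L
53*(-20) + f(h(6), -7) = 53*(-20) + 2*(-7) = -1060 - 14 = -1074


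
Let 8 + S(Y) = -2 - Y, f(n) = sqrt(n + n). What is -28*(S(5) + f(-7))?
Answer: 420 - 28*I*sqrt(14) ≈ 420.0 - 104.77*I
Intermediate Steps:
f(n) = sqrt(2)*sqrt(n) (f(n) = sqrt(2*n) = sqrt(2)*sqrt(n))
S(Y) = -10 - Y (S(Y) = -8 + (-2 - Y) = -10 - Y)
-28*(S(5) + f(-7)) = -28*((-10 - 1*5) + sqrt(2)*sqrt(-7)) = -28*((-10 - 5) + sqrt(2)*(I*sqrt(7))) = -28*(-15 + I*sqrt(14)) = 420 - 28*I*sqrt(14)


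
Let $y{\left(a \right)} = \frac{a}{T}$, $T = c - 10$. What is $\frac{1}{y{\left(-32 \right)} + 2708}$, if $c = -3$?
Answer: $\frac{13}{35236} \approx 0.00036894$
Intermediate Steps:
$T = -13$ ($T = -3 - 10 = -13$)
$y{\left(a \right)} = - \frac{a}{13}$ ($y{\left(a \right)} = \frac{a}{-13} = a \left(- \frac{1}{13}\right) = - \frac{a}{13}$)
$\frac{1}{y{\left(-32 \right)} + 2708} = \frac{1}{\left(- \frac{1}{13}\right) \left(-32\right) + 2708} = \frac{1}{\frac{32}{13} + 2708} = \frac{1}{\frac{35236}{13}} = \frac{13}{35236}$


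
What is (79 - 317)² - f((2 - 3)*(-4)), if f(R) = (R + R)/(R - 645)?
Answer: 36308812/641 ≈ 56644.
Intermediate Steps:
f(R) = 2*R/(-645 + R) (f(R) = (2*R)/(-645 + R) = 2*R/(-645 + R))
(79 - 317)² - f((2 - 3)*(-4)) = (79 - 317)² - 2*(2 - 3)*(-4)/(-645 + (2 - 3)*(-4)) = (-238)² - 2*(-1*(-4))/(-645 - 1*(-4)) = 56644 - 2*4/(-645 + 4) = 56644 - 2*4/(-641) = 56644 - 2*4*(-1)/641 = 56644 - 1*(-8/641) = 56644 + 8/641 = 36308812/641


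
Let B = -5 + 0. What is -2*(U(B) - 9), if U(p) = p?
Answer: 28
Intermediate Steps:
B = -5
-2*(U(B) - 9) = -2*(-5 - 9) = -2*(-14) = 28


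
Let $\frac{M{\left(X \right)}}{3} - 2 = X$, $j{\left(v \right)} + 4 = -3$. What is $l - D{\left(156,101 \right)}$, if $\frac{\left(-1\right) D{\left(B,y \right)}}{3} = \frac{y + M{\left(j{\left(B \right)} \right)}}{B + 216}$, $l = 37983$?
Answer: $\frac{2354989}{62} \approx 37984.0$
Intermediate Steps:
$j{\left(v \right)} = -7$ ($j{\left(v \right)} = -4 - 3 = -7$)
$M{\left(X \right)} = 6 + 3 X$
$D{\left(B,y \right)} = - \frac{3 \left(-15 + y\right)}{216 + B}$ ($D{\left(B,y \right)} = - 3 \frac{y + \left(6 + 3 \left(-7\right)\right)}{B + 216} = - 3 \frac{y + \left(6 - 21\right)}{216 + B} = - 3 \frac{y - 15}{216 + B} = - 3 \frac{-15 + y}{216 + B} = - \frac{3 \left(-15 + y\right)}{216 + B}$)
$l - D{\left(156,101 \right)} = 37983 - \frac{3 \left(15 - 101\right)}{216 + 156} = 37983 - \frac{3 \left(15 - 101\right)}{372} = 37983 - 3 \cdot \frac{1}{372} \left(-86\right) = 37983 - - \frac{43}{62} = 37983 + \frac{43}{62} = \frac{2354989}{62}$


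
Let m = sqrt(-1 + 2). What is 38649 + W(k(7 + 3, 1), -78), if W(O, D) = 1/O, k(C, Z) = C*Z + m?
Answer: 425140/11 ≈ 38649.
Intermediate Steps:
m = 1 (m = sqrt(1) = 1)
k(C, Z) = 1 + C*Z (k(C, Z) = C*Z + 1 = 1 + C*Z)
38649 + W(k(7 + 3, 1), -78) = 38649 + 1/(1 + (7 + 3)*1) = 38649 + 1/(1 + 10*1) = 38649 + 1/(1 + 10) = 38649 + 1/11 = 425140/11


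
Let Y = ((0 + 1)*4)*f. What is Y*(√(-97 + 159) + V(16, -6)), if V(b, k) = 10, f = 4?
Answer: 160 + 16*√62 ≈ 285.98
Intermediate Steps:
Y = 16 (Y = ((0 + 1)*4)*4 = (1*4)*4 = 4*4 = 16)
Y*(√(-97 + 159) + V(16, -6)) = 16*(√(-97 + 159) + 10) = 16*(√62 + 10) = 16*(10 + √62) = 160 + 16*√62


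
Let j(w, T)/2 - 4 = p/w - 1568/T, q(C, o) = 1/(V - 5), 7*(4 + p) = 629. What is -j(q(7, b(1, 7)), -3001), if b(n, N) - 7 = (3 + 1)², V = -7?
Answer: 43096416/21007 ≈ 2051.5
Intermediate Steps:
p = 601/7 (p = -4 + (⅐)*629 = -4 + 629/7 = 601/7 ≈ 85.857)
b(n, N) = 23 (b(n, N) = 7 + (3 + 1)² = 7 + 4² = 7 + 16 = 23)
q(C, o) = -1/12 (q(C, o) = 1/(-7 - 5) = 1/(-12) = -1/12)
j(w, T) = 8 - 3136/T + 1202/(7*w) (j(w, T) = 8 + 2*(601/(7*w) - 1568/T) = 8 + 2*(-1568/T + 601/(7*w)) = 8 + (-3136/T + 1202/(7*w)) = 8 - 3136/T + 1202/(7*w))
-j(q(7, b(1, 7)), -3001) = -(8 - 3136/(-3001) + 1202/(7*(-1/12))) = -(8 - 3136*(-1/3001) + (1202/7)*(-12)) = -(8 + 3136/3001 - 14424/7) = -1*(-43096416/21007) = 43096416/21007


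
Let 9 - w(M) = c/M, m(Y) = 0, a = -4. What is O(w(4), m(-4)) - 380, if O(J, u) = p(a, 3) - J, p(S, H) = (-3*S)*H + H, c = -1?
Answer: -1401/4 ≈ -350.25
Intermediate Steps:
w(M) = 9 + 1/M (w(M) = 9 - (-1)/M = 9 + 1/M)
p(S, H) = H - 3*H*S (p(S, H) = -3*H*S + H = H - 3*H*S)
O(J, u) = 39 - J (O(J, u) = 3*(1 - 3*(-4)) - J = 3*(1 + 12) - J = 3*13 - J = 39 - J)
O(w(4), m(-4)) - 380 = (39 - (9 + 1/4)) - 380 = (39 - (9 + ¼)) - 380 = (39 - 1*37/4) - 380 = (39 - 37/4) - 380 = 119/4 - 380 = -1401/4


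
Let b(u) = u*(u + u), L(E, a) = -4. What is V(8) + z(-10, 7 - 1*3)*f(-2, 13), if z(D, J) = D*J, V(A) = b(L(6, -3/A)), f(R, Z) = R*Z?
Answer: 1072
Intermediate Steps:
b(u) = 2*u² (b(u) = u*(2*u) = 2*u²)
V(A) = 32 (V(A) = 2*(-4)² = 2*16 = 32)
V(8) + z(-10, 7 - 1*3)*f(-2, 13) = 32 + (-10*(7 - 1*3))*(-2*13) = 32 - 10*(7 - 3)*(-26) = 32 - 10*4*(-26) = 32 - 40*(-26) = 32 + 1040 = 1072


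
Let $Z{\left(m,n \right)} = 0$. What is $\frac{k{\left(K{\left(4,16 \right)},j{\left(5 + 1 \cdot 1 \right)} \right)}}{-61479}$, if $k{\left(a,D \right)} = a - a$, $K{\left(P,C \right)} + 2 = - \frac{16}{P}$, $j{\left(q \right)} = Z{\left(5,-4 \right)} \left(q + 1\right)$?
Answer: $0$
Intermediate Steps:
$j{\left(q \right)} = 0$ ($j{\left(q \right)} = 0 \left(q + 1\right) = 0 \left(1 + q\right) = 0$)
$K{\left(P,C \right)} = -2 - \frac{16}{P}$
$k{\left(a,D \right)} = 0$
$\frac{k{\left(K{\left(4,16 \right)},j{\left(5 + 1 \cdot 1 \right)} \right)}}{-61479} = \frac{0}{-61479} = 0 \left(- \frac{1}{61479}\right) = 0$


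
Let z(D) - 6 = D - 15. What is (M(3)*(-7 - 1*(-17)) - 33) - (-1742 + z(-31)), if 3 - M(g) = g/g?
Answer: 1769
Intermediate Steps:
M(g) = 2 (M(g) = 3 - g/g = 3 - 1*1 = 3 - 1 = 2)
z(D) = -9 + D (z(D) = 6 + (D - 15) = 6 + (-15 + D) = -9 + D)
(M(3)*(-7 - 1*(-17)) - 33) - (-1742 + z(-31)) = (2*(-7 - 1*(-17)) - 33) - (-1742 + (-9 - 31)) = (2*(-7 + 17) - 33) - (-1742 - 40) = (2*10 - 33) - 1*(-1782) = (20 - 33) + 1782 = -13 + 1782 = 1769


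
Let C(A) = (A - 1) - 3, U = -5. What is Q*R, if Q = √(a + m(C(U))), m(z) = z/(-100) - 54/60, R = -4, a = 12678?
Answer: -2*√1267719/5 ≈ -450.37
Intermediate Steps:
C(A) = -4 + A (C(A) = (-1 + A) - 3 = -4 + A)
m(z) = -9/10 - z/100 (m(z) = z*(-1/100) - 54*1/60 = -z/100 - 9/10 = -9/10 - z/100)
Q = √1267719/10 (Q = √(12678 + (-9/10 - (-4 - 5)/100)) = √(12678 + (-9/10 - 1/100*(-9))) = √(12678 + (-9/10 + 9/100)) = √(12678 - 81/100) = √(1267719/100) = √1267719/10 ≈ 112.59)
Q*R = (√1267719/10)*(-4) = -2*√1267719/5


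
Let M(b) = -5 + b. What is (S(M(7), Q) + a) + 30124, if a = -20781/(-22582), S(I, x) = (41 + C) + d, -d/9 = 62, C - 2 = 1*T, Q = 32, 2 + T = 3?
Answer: 668673801/22582 ≈ 29611.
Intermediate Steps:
T = 1 (T = -2 + 3 = 1)
C = 3 (C = 2 + 1*1 = 2 + 1 = 3)
d = -558 (d = -9*62 = -558)
S(I, x) = -514 (S(I, x) = (41 + 3) - 558 = 44 - 558 = -514)
a = 20781/22582 (a = -20781*(-1/22582) = 20781/22582 ≈ 0.92025)
(S(M(7), Q) + a) + 30124 = (-514 + 20781/22582) + 30124 = -11586367/22582 + 30124 = 668673801/22582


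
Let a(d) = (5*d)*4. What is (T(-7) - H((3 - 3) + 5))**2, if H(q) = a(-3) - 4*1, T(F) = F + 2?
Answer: 3481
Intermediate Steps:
a(d) = 20*d
T(F) = 2 + F
H(q) = -64 (H(q) = 20*(-3) - 4*1 = -60 - 4 = -64)
(T(-7) - H((3 - 3) + 5))**2 = ((2 - 7) - 1*(-64))**2 = (-5 + 64)**2 = 59**2 = 3481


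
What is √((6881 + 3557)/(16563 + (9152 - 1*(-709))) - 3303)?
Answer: I*√16013684239/2202 ≈ 57.468*I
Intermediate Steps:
√((6881 + 3557)/(16563 + (9152 - 1*(-709))) - 3303) = √(10438/(16563 + (9152 + 709)) - 3303) = √(10438/(16563 + 9861) - 3303) = √(10438/26424 - 3303) = √(10438*(1/26424) - 3303) = √(5219/13212 - 3303) = √(-43634017/13212) = I*√16013684239/2202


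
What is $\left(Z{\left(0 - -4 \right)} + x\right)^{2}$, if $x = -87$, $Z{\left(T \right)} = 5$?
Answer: $6724$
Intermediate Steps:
$\left(Z{\left(0 - -4 \right)} + x\right)^{2} = \left(5 - 87\right)^{2} = \left(-82\right)^{2} = 6724$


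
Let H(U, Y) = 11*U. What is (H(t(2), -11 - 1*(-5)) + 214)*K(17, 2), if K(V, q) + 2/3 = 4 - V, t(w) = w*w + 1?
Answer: -11029/3 ≈ -3676.3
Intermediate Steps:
t(w) = 1 + w**2 (t(w) = w**2 + 1 = 1 + w**2)
K(V, q) = 10/3 - V (K(V, q) = -2/3 + (4 - V) = 10/3 - V)
(H(t(2), -11 - 1*(-5)) + 214)*K(17, 2) = (11*(1 + 2**2) + 214)*(10/3 - 1*17) = (11*(1 + 4) + 214)*(10/3 - 17) = (11*5 + 214)*(-41/3) = (55 + 214)*(-41/3) = 269*(-41/3) = -11029/3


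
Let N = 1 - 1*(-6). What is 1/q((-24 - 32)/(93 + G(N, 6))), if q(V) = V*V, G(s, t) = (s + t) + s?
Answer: 12769/3136 ≈ 4.0717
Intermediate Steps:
N = 7 (N = 1 + 6 = 7)
G(s, t) = t + 2*s
q(V) = V²
1/q((-24 - 32)/(93 + G(N, 6))) = 1/(((-24 - 32)/(93 + (6 + 2*7)))²) = 1/((-56/(93 + (6 + 14)))²) = 1/((-56/(93 + 20))²) = 1/((-56/113)²) = 1/(3136/12769) = 12769/3136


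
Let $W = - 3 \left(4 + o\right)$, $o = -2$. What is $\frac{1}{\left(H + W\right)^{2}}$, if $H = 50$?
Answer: $\frac{1}{1936} \approx 0.00051653$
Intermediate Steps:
$W = -6$ ($W = - 3 \left(4 - 2\right) = \left(-3\right) 2 = -6$)
$\frac{1}{\left(H + W\right)^{2}} = \frac{1}{\left(50 - 6\right)^{2}} = \frac{1}{44^{2}} = \frac{1}{1936}$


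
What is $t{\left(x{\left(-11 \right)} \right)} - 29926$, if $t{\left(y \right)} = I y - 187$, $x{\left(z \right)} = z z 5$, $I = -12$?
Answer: $-37373$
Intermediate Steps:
$x{\left(z \right)} = 5 z^{2}$ ($x{\left(z \right)} = z^{2} \cdot 5 = 5 z^{2}$)
$t{\left(y \right)} = -187 - 12 y$ ($t{\left(y \right)} = - 12 y - 187 = -187 - 12 y$)
$t{\left(x{\left(-11 \right)} \right)} - 29926 = \left(-187 - 12 \cdot 5 \left(-11\right)^{2}\right) - 29926 = \left(-187 - 12 \cdot 5 \cdot 121\right) - 29926 = \left(-187 - 7260\right) - 29926 = -7447 - 29926 = -37373$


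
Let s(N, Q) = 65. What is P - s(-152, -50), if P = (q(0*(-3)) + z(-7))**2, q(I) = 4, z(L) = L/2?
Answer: -259/4 ≈ -64.750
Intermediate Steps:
z(L) = L/2 (z(L) = L*(1/2) = L/2)
P = 1/4 (P = (4 + (1/2)*(-7))**2 = (4 - 7/2)**2 = (1/2)**2 = 1/4 ≈ 0.25000)
P - s(-152, -50) = 1/4 - 1*65 = 1/4 - 65 = -259/4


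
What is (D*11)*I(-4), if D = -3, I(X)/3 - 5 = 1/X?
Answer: -1881/4 ≈ -470.25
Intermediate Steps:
I(X) = 15 + 3/X
(D*11)*I(-4) = (-3*11)*(15 + 3/(-4)) = -33*(15 + 3*(-¼)) = -33*(15 - ¾) = -33*57/4 = -1881/4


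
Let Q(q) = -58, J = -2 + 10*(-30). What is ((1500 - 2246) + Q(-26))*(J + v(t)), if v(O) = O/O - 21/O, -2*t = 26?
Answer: 3129168/13 ≈ 2.4071e+5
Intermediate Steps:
t = -13 (t = -1/2*26 = -13)
J = -302 (J = -2 - 300 = -302)
v(O) = 1 - 21/O
((1500 - 2246) + Q(-26))*(J + v(t)) = ((1500 - 2246) - 58)*(-302 + (-21 - 13)/(-13)) = (-746 - 58)*(-302 - 1/13*(-34)) = -804*(-302 + 34/13) = -804*(-3892/13) = 3129168/13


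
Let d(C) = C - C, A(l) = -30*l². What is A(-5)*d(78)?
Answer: 0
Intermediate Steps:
d(C) = 0
A(-5)*d(78) = -30*(-5)²*0 = -30*25*0 = -750*0 = 0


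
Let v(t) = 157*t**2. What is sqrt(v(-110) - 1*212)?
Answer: 4*sqrt(118718) ≈ 1378.2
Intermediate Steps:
sqrt(v(-110) - 1*212) = sqrt(157*(-110)**2 - 1*212) = sqrt(157*12100 - 212) = sqrt(1899700 - 212) = sqrt(1899488) = 4*sqrt(118718)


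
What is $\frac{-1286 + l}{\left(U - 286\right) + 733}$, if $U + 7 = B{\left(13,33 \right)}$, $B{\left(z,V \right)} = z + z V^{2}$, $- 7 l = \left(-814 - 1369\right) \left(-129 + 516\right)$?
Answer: $\frac{835819}{102270} \approx 8.1727$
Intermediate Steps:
$l = \frac{844821}{7}$ ($l = - \frac{\left(-814 - 1369\right) \left(-129 + 516\right)}{7} = - \frac{\left(-2183\right) 387}{7} = \left(- \frac{1}{7}\right) \left(-844821\right) = \frac{844821}{7} \approx 1.2069 \cdot 10^{5}$)
$U = 14163$ ($U = -7 + 13 \left(1 + 33^{2}\right) = -7 + 13 \left(1 + 1089\right) = -7 + 13 \cdot 1090 = -7 + 14170 = 14163$)
$\frac{-1286 + l}{\left(U - 286\right) + 733} = \frac{-1286 + \frac{844821}{7}}{\left(14163 - 286\right) + 733} = \frac{835819}{7 \left(\left(14163 - 286\right) + 733\right)} = \frac{835819}{7 \left(13877 + 733\right)} = \frac{835819}{7 \cdot 14610} = \frac{835819}{7} \cdot \frac{1}{14610} = \frac{835819}{102270}$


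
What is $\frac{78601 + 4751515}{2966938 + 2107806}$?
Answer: $\frac{1207529}{1268686} \approx 0.95179$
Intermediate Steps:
$\frac{78601 + 4751515}{2966938 + 2107806} = \frac{4830116}{5074744} = 4830116 \cdot \frac{1}{5074744} = \frac{1207529}{1268686}$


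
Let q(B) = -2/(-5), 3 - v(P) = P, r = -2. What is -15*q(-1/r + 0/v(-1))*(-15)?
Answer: 90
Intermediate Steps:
v(P) = 3 - P
q(B) = 2/5 (q(B) = -2*(-1/5) = 2/5)
-15*q(-1/r + 0/v(-1))*(-15) = -15*2/5*(-15) = -6*(-15) = 90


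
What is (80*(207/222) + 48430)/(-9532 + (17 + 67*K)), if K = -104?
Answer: -1794670/609871 ≈ -2.9427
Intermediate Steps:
(80*(207/222) + 48430)/(-9532 + (17 + 67*K)) = (80*(207/222) + 48430)/(-9532 + (17 + 67*(-104))) = (80*(207*(1/222)) + 48430)/(-9532 + (17 - 6968)) = (80*(69/74) + 48430)/(-9532 - 6951) = (2760/37 + 48430)/(-16483) = (1794670/37)*(-1/16483) = -1794670/609871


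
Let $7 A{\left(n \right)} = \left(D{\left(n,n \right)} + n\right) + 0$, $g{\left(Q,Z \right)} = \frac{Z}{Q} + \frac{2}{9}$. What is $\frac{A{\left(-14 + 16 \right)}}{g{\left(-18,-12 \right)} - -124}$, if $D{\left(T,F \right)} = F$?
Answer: $\frac{9}{1967} \approx 0.0045755$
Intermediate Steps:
$g{\left(Q,Z \right)} = \frac{2}{9} + \frac{Z}{Q}$ ($g{\left(Q,Z \right)} = \frac{Z}{Q} + 2 \cdot \frac{1}{9} = \frac{Z}{Q} + \frac{2}{9} = \frac{2}{9} + \frac{Z}{Q}$)
$A{\left(n \right)} = \frac{2 n}{7}$ ($A{\left(n \right)} = \frac{\left(n + n\right) + 0}{7} = \frac{2 n + 0}{7} = \frac{2 n}{7}$)
$\frac{A{\left(-14 + 16 \right)}}{g{\left(-18,-12 \right)} - -124} = \frac{\frac{2}{7} \left(-14 + 16\right)}{\left(\frac{2}{9} - \frac{12}{-18}\right) - -124} = \frac{\frac{2}{7} \cdot 2}{\left(\frac{2}{9} - - \frac{2}{3}\right) + 124} = \frac{4}{7 \left(\left(\frac{2}{9} + \frac{2}{3}\right) + 124\right)} = \frac{4}{7 \left(\frac{8}{9} + 124\right)} = \frac{4}{7 \cdot \frac{1124}{9}} = \frac{4}{7} \cdot \frac{9}{1124} = \frac{9}{1967}$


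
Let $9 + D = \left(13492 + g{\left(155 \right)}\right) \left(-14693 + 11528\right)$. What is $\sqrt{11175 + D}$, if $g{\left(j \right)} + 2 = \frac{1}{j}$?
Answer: $\frac{3 i \sqrt{4557777883}}{31} \approx 6533.4 i$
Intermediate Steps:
$g{\left(j \right)} = -2 + \frac{1}{j}$
$D = - \frac{1323572262}{31}$ ($D = -9 + \left(13492 - \left(2 - \frac{1}{155}\right)\right) \left(-14693 + 11528\right) = -9 + \left(13492 + \left(-2 + \frac{1}{155}\right)\right) \left(-3165\right) = -9 + \left(13492 - \frac{309}{155}\right) \left(-3165\right) = -9 + \frac{2090951}{155} \left(-3165\right) = -9 - \frac{1323571983}{31} = - \frac{1323572262}{31} \approx -4.2696 \cdot 10^{7}$)
$\sqrt{11175 + D} = \sqrt{11175 - \frac{1323572262}{31}} = \sqrt{- \frac{1323225837}{31}} = \frac{3 i \sqrt{4557777883}}{31}$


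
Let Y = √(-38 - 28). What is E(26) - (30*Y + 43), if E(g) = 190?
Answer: 147 - 30*I*√66 ≈ 147.0 - 243.72*I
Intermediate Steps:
Y = I*√66 (Y = √(-66) = I*√66 ≈ 8.124*I)
E(26) - (30*Y + 43) = 190 - (30*(I*√66) + 43) = 190 - (30*I*√66 + 43) = 190 - (43 + 30*I*√66) = 190 + (-43 - 30*I*√66) = 147 - 30*I*√66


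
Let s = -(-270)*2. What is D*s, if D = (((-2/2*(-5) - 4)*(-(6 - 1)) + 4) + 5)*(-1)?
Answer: -2160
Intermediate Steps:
D = -4 (D = (((-2*½*(-5) - 4)*(-1*5) + 4) + 5)*(-1) = (((-1*(-5) - 4)*(-5) + 4) + 5)*(-1) = (((5 - 4)*(-5) + 4) + 5)*(-1) = ((1*(-5) + 4) + 5)*(-1) = ((-5 + 4) + 5)*(-1) = (-1 + 5)*(-1) = 4*(-1) = -4)
s = 540 (s = -90*(-6) = 540)
D*s = -4*540 = -2160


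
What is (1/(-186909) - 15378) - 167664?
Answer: -34212197179/186909 ≈ -1.8304e+5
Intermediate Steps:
(1/(-186909) - 15378) - 167664 = (-1/186909 - 15378) - 167664 = -2874286603/186909 - 167664 = -34212197179/186909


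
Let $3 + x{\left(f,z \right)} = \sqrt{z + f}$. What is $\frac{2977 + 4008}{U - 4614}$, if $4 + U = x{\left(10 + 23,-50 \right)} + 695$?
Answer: $- \frac{27423110}{15413493} - \frac{6985 i \sqrt{17}}{15413493} \approx -1.7792 - 0.0018685 i$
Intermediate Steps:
$x{\left(f,z \right)} = -3 + \sqrt{f + z}$ ($x{\left(f,z \right)} = -3 + \sqrt{z + f} = -3 + \sqrt{f + z}$)
$U = 688 + i \sqrt{17}$ ($U = -4 + \left(\left(-3 + \sqrt{\left(10 + 23\right) - 50}\right) + 695\right) = -4 + \left(\left(-3 + \sqrt{33 - 50}\right) + 695\right) = -4 + \left(\left(-3 + \sqrt{-17}\right) + 695\right) = -4 + \left(\left(-3 + i \sqrt{17}\right) + 695\right) = -4 + \left(692 + i \sqrt{17}\right) = 688 + i \sqrt{17} \approx 688.0 + 4.1231 i$)
$\frac{2977 + 4008}{U - 4614} = \frac{2977 + 4008}{\left(688 + i \sqrt{17}\right) - 4614} = \frac{6985}{-3926 + i \sqrt{17}}$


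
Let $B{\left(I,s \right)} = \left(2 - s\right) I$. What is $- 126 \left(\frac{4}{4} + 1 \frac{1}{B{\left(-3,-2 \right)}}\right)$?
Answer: $- \frac{231}{2} \approx -115.5$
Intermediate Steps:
$B{\left(I,s \right)} = I \left(2 - s\right)$
$- 126 \left(\frac{4}{4} + 1 \frac{1}{B{\left(-3,-2 \right)}}\right) = - 126 \left(\frac{4}{4} + 1 \frac{1}{\left(-3\right) \left(2 - -2\right)}\right) = - 126 \left(4 \cdot \frac{1}{4} + 1 \frac{1}{\left(-3\right) \left(2 + 2\right)}\right) = - 126 \left(1 + 1 \frac{1}{\left(-3\right) 4}\right) = - 126 \left(1 + 1 \frac{1}{-12}\right) = - 126 \left(1 + 1 \left(- \frac{1}{12}\right)\right) = - 126 \left(1 - \frac{1}{12}\right) = \left(-126\right) \frac{11}{12} = - \frac{231}{2}$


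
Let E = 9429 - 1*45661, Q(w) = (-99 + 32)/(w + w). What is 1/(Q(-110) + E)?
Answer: -220/7970973 ≈ -2.7600e-5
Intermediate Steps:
Q(w) = -67/(2*w) (Q(w) = -67*1/(2*w) = -67/(2*w))
E = -36232 (E = 9429 - 45661 = -36232)
1/(Q(-110) + E) = 1/(-67/2/(-110) - 36232) = 1/(-67/2*(-1/110) - 36232) = 1/(67/220 - 36232) = 1/(-7970973/220) = -220/7970973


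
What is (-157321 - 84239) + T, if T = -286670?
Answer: -528230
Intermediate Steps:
(-157321 - 84239) + T = (-157321 - 84239) - 286670 = -241560 - 286670 = -528230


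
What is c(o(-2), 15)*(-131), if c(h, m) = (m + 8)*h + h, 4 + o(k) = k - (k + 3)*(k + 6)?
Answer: 31440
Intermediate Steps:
o(k) = -4 + k - (3 + k)*(6 + k) (o(k) = -4 + (k - (k + 3)*(k + 6)) = -4 + (k - (3 + k)*(6 + k)) = -4 + k - (3 + k)*(6 + k))
c(h, m) = h + h*(8 + m) (c(h, m) = (8 + m)*h + h = h*(8 + m) + h = h + h*(8 + m))
c(o(-2), 15)*(-131) = ((-22 - 1*(-2)² - 8*(-2))*(9 + 15))*(-131) = ((-22 - 1*4 + 16)*24)*(-131) = ((-22 - 4 + 16)*24)*(-131) = -10*24*(-131) = -240*(-131) = 31440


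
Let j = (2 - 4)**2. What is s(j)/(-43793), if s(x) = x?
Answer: -4/43793 ≈ -9.1339e-5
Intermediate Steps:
j = 4 (j = (-2)**2 = 4)
s(j)/(-43793) = 4/(-43793) = 4*(-1/43793) = -4/43793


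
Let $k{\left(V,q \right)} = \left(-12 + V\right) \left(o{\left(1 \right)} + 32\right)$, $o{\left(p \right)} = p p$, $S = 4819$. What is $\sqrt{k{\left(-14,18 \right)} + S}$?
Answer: $\sqrt{3961} \approx 62.936$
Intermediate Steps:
$o{\left(p \right)} = p^{2}$
$k{\left(V,q \right)} = -396 + 33 V$ ($k{\left(V,q \right)} = \left(-12 + V\right) \left(1^{2} + 32\right) = \left(-12 + V\right) \left(1 + 32\right) = \left(-12 + V\right) 33 = -396 + 33 V$)
$\sqrt{k{\left(-14,18 \right)} + S} = \sqrt{\left(-396 + 33 \left(-14\right)\right) + 4819} = \sqrt{\left(-396 - 462\right) + 4819} = \sqrt{-858 + 4819} = \sqrt{3961}$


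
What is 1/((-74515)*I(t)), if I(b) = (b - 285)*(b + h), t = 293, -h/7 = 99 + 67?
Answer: 1/518028280 ≈ 1.9304e-9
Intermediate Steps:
h = -1162 (h = -7*(99 + 67) = -7*166 = -1162)
I(b) = (-1162 + b)*(-285 + b) (I(b) = (b - 285)*(b - 1162) = (-285 + b)*(-1162 + b) = (-1162 + b)*(-285 + b))
1/((-74515)*I(t)) = 1/((-74515)*(331170 + 293² - 1447*293)) = -1/(74515*(331170 + 85849 - 423971)) = -1/74515/(-6952) = -1/74515*(-1/6952) = 1/518028280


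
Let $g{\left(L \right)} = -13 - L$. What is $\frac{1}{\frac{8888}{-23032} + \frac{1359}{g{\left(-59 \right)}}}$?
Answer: $\frac{132434}{3861455} \approx 0.034296$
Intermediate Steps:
$\frac{1}{\frac{8888}{-23032} + \frac{1359}{g{\left(-59 \right)}}} = \frac{1}{\frac{8888}{-23032} + \frac{1359}{-13 - -59}} = \frac{1}{8888 \left(- \frac{1}{23032}\right) + \frac{1359}{-13 + 59}} = \frac{1}{- \frac{1111}{2879} + \frac{1359}{46}} = \frac{1}{\frac{3861455}{132434}} = \frac{132434}{3861455}$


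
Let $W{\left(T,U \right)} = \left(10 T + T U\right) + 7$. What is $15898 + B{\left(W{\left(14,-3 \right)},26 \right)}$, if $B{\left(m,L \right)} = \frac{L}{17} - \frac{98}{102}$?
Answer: $\frac{810827}{51} \approx 15899.0$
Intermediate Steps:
$W{\left(T,U \right)} = 7 + 10 T + T U$
$B{\left(m,L \right)} = - \frac{49}{51} + \frac{L}{17}$ ($B{\left(m,L \right)} = L \frac{1}{17} - \frac{49}{51} = \frac{L}{17} - \frac{49}{51} = - \frac{49}{51} + \frac{L}{17}$)
$15898 + B{\left(W{\left(14,-3 \right)},26 \right)} = 15898 + \left(- \frac{49}{51} + \frac{1}{17} \cdot 26\right) = 15898 + \left(- \frac{49}{51} + \frac{26}{17}\right) = 15898 + \frac{29}{51} = \frac{810827}{51}$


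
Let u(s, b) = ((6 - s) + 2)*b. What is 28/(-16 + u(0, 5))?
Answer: 7/6 ≈ 1.1667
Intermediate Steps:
u(s, b) = b*(8 - s) (u(s, b) = (8 - s)*b = b*(8 - s))
28/(-16 + u(0, 5)) = 28/(-16 + 5*(8 - 1*0)) = 28/(-16 + 5*(8 + 0)) = 28/(-16 + 5*8) = 28/(-16 + 40) = 28/24 = 28*(1/24) = 7/6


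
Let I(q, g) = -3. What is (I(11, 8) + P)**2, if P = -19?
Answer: 484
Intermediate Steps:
(I(11, 8) + P)**2 = (-3 - 19)**2 = (-22)**2 = 484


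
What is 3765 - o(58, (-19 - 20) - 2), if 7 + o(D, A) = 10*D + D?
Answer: 3134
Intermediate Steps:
o(D, A) = -7 + 11*D (o(D, A) = -7 + (10*D + D) = -7 + 11*D)
3765 - o(58, (-19 - 20) - 2) = 3765 - (-7 + 11*58) = 3765 - (-7 + 638) = 3765 - 1*631 = 3765 - 631 = 3134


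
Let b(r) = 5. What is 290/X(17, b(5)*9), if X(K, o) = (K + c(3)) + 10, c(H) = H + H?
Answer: 290/33 ≈ 8.7879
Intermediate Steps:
c(H) = 2*H
X(K, o) = 16 + K (X(K, o) = (K + 2*3) + 10 = (K + 6) + 10 = (6 + K) + 10 = 16 + K)
290/X(17, b(5)*9) = 290/(16 + 17) = 290/33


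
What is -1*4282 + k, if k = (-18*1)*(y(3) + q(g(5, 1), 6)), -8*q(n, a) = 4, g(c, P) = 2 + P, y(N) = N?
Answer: -4327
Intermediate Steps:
q(n, a) = -1/2 (q(n, a) = -1/8*4 = -1/2)
k = -45 (k = (-18*1)*(3 - 1/2) = -18*5/2 = -45)
-1*4282 + k = -1*4282 - 45 = -4282 - 45 = -4327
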